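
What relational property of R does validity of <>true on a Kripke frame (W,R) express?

Seriality

◇⊤ holds at w iff w has a successor, so frame-validity of ◇⊤ is exactly seriality. Equivalently via □r → ◇r:
Suppose □r→◇r is valid. At any x set V(r)=W. Then □r at x, so ◇r at x, so x has a successor.
Conversely, any frame satisfying forall x exists y Rxy validates the schema.
So the correspondent is seriality.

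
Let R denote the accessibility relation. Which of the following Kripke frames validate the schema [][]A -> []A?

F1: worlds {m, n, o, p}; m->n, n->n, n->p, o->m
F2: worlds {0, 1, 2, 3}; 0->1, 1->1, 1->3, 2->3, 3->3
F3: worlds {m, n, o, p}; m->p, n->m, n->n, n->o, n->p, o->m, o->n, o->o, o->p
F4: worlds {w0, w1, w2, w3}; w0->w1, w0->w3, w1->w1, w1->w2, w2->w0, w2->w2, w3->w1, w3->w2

This is the axiom for density; its first-order frame correspondent is forall x forall y (Rxy -> exists z (Rxz & Rzy)).
F1: fails — Rom but no z with Roz and Rzm.
F2: ✓.
F3: fails — Rmp but no z with Rmz and Rzp.
F4: fails — Rw0w3 but no z with Rw0z and Rzw3.
Valid on: F2.

F2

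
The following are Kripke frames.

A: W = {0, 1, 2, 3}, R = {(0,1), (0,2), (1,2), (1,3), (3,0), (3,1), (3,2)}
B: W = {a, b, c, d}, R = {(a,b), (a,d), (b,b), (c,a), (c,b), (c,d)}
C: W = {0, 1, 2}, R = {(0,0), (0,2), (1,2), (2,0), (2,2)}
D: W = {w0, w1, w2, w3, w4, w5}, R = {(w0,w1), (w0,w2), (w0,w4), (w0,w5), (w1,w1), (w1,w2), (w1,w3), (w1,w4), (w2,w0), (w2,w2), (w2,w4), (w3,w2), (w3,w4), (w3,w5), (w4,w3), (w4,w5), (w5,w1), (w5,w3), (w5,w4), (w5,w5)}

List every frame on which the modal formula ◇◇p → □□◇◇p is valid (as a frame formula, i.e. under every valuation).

The schema corresponds to a generalized confluence (Geach) condition: ∀x ∀y ∀z ((xR²y ∧ xR²z) → ∃w (y = w ∧ zR²w)).
A: fails — 0R²2, 0R²2 but no w with 2=w and 2R²w.
B: fails — cR²b, cR²d but no w with b=w and dR²w.
C: satisfies the condition.
D: fails — w0R²w0, w0R²w4 but no w with w0=w and w4R²w.
Valid on: C.

C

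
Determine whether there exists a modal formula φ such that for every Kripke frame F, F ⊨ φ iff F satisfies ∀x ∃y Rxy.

Yes — defined by □p → ◇p

The condition is seriality. A defining modal formula is □p → ◇p.
Suppose □p→◇p is valid. At any x set V(p)=W. Then □p at x, so ◇p at x, so x has a successor.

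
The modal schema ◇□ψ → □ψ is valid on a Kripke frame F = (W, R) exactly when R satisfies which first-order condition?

The Euclidean property

Replacing ψ by ¬ψ and contraposing gives the equivalent schema ◇ψ → □◇ψ.
Suppose ◇ψ→□◇ψ is valid. Take Rxy, Rxz and set V(ψ)={y}. Then ◇ψ at x, so □◇ψ at x, so ◇ψ at z, so some w with Rzw has ψ; w=y, i.e. Rzy. By symmetry of the argument, Ryz.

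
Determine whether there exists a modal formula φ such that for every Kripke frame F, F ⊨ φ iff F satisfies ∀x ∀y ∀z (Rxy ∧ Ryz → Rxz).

This is a Sahlqvist condition; the 4 axiom □p → □□p defines it.
Suppose □p→□□p is valid. Take Rxy, Ryz and set V(p)={w : Rxw}. Then □p at x, so □□p at x, so □p at y, so p at z, i.e. Rxz.

Definable; □p → □□p defines it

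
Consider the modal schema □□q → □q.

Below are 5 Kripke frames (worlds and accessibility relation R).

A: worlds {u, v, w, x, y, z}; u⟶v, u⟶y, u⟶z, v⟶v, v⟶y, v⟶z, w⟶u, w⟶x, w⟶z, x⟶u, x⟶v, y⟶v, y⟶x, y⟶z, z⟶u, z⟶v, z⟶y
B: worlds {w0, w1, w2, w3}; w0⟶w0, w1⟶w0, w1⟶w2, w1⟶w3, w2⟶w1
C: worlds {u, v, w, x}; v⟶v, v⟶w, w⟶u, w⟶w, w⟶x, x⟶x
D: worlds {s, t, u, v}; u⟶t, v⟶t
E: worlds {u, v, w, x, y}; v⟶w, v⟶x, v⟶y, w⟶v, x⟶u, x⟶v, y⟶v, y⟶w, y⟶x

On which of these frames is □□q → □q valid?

This is the axiom for density; its first-order frame correspondent is ∀x ∀y (Rxy → ∃z (Rxz ∧ Rzy)).
A: fails — Ryx but no t with Ryt and Rtx.
B: fails — Rw1w2 but no z with Rw1z and Rzw2.
C: holds.
D: fails — Rvt but no z with Rvz and Rzt.
E: fails — Rxu but no z with Rxz and Rzu.

C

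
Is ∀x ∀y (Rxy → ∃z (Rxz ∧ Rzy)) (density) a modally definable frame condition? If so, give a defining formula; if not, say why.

Definable; □□q → □q defines it

Yes: it is density, defined by the C4 schema □□q → □q.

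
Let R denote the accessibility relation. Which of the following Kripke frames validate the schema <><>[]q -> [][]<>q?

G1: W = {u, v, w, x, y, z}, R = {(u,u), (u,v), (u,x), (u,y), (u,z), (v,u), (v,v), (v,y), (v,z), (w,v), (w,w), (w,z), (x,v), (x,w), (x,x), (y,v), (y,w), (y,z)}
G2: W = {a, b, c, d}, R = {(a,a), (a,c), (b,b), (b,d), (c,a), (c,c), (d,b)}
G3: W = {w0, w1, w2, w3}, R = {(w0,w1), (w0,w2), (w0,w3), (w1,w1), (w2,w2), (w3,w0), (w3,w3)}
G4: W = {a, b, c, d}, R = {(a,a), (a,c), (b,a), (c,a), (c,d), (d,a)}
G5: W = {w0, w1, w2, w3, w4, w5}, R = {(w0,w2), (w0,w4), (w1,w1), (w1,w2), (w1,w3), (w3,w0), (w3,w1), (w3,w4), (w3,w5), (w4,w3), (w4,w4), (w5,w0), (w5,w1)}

G2, G4

Frame correspondent (Sahlqvist): forall x forall y forall z ((x R^2 y & x R^2 z) -> exists w (yRw & zRw)) — i.e. a generalized confluence (Geach) condition.
G1: fails — uR²u, uR²z but no t with uRt and zRt.
G2: holds.
G3: fails — w0R²w1, w0R²w2 but no w with w1Rw and w2Rw.
G4: holds.
G5: fails — w1R²w0, w1R²w2 but no w with w0Rw and w2Rw.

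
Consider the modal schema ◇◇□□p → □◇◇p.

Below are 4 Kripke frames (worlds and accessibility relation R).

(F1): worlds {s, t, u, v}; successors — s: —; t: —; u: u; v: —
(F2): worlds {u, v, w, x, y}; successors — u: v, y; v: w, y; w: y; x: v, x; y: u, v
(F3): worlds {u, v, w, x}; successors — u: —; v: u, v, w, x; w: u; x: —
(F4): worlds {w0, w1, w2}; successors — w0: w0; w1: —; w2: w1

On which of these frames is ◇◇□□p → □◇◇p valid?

(F1), (F2), (F4)

Frame correspondent (Sahlqvist): ∀x ∀y ∀z ((xR²y ∧ xRz) → ∃w (yR²w ∧ zR²w)) — i.e. a generalized confluence (Geach) condition.
(F1): condition met.
(F2): condition met.
(F3): fails — vR²u, vRu but no t with uR²t and uR²t.
(F4): condition met.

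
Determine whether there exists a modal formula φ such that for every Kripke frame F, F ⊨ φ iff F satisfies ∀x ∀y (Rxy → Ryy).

Yes: it is shift-reflexivity, defined by the T□ schema □(□r → r).

Yes, by □(□r → r)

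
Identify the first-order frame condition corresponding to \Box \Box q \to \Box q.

Density

Suppose □□q→□q is valid. Take Rxy and set V(q)={w : xR²w}. Then □□q at x, so □q at x, so q at y, i.e. ∃z(Rxz∧Rzy).
The converse is a direct semantic check.
Frame condition: \forall x \forall y (Rxy \to \exists z (Rxz \wedge Rzy)).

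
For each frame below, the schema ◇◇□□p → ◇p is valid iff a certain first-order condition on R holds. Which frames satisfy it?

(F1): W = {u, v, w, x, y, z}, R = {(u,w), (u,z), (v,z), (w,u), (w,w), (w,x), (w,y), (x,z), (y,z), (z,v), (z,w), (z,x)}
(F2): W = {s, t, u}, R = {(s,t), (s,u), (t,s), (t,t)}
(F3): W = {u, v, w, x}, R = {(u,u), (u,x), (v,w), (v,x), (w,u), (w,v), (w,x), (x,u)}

The schema corresponds to a generalized confluence (Geach) condition: ∀x ∀y (xR²y → ∃w (yR²w ∧ xRw)).
(F1): fails — vR²v but no t with vR²t and vRt.
(F2): fails — tR²u but no w with uR²w and tRw.
(F3): satisfies the condition.
Valid on: (F3).

(F3)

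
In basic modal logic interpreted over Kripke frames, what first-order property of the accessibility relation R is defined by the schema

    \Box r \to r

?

Suppose □r→r is valid. At any x set V(r)={w : Rxw}. Then □r holds at x, so r holds at x, i.e. Rxx.
The converse is a direct semantic check.
So the correspondent is reflexivity.

reflexivity: \forall x Rxx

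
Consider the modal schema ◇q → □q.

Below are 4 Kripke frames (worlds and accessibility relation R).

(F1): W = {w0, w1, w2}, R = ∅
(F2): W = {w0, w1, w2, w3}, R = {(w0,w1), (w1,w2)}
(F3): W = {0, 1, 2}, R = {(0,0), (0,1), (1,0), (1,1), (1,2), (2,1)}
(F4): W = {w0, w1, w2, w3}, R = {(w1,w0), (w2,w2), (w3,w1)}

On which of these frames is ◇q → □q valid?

(F1), (F2), (F4)

The schema corresponds to partial functionality: ∀x ∀y ∀z (Rxy ∧ Rxz → y = z).
(F1): condition met.
(F2): condition met.
(F3): fails — 0 sees both 0 and 1.
(F4): condition met.
Valid on: (F1), (F2), (F4).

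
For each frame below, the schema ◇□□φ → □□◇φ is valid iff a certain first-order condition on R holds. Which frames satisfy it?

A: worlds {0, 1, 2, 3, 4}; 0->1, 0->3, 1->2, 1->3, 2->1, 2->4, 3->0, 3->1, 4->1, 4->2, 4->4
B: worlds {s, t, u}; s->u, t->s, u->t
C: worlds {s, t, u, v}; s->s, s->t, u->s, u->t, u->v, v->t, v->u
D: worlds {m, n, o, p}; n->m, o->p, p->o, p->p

B, D

Frame correspondent (Sahlqvist): ∀x ∀y ∀z ((xRy ∧ xR²z) → ∃w (yR²w ∧ zRw)) — i.e. a generalized confluence (Geach) condition.
A: fails — 0R1, 0R²1 but no w with 1R²w and 1Rw.
B: satisfies the condition.
C: fails — sRs, sR²t but no w with sR²w and tRw.
D: satisfies the condition.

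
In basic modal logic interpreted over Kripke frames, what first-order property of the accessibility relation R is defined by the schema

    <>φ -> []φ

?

This is the CD axiom.
It corresponds to partial functionality: forall x forall y forall z (Rxy & Rxz -> y = z).

Partial functionality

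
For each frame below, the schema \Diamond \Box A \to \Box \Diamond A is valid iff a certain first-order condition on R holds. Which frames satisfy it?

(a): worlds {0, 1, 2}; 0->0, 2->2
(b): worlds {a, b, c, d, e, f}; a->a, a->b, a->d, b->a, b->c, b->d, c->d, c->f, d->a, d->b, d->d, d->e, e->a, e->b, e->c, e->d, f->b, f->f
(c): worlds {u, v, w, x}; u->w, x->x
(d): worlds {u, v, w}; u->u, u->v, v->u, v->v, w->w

This is the axiom for convergence; its first-order frame correspondent is \forall x \forall y \forall z (Rxy \wedge Rxz \to \exists w (Ryw \wedge Rzw)).
(a): satisfies the condition.
(b): fails — Rff and Rfb but f and b have no common successor.
(c): fails — Ruw and Ruw but w and w have no common successor.
(d): satisfies the condition.
Valid on: (a), (d).

(a), (d)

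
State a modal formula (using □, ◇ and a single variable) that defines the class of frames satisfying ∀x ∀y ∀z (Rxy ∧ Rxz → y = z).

◇s → □s

This is partial functionality; the standard corresponding axiom is CD: ◇s → □s.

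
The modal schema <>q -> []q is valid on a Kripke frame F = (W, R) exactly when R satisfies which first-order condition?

Suppose ◇q→□q is valid. Take Rxy, Rxz and set V(q)={y}. Then ◇q at x, so □q at x, so q at z, i.e. z=y.
Conversely, any frame satisfying forall x forall y forall z (Rxy & Rxz -> y = z) validates the schema.
Frame condition: forall x forall y forall z (Rxy & Rxz -> y = z).

Partial functionality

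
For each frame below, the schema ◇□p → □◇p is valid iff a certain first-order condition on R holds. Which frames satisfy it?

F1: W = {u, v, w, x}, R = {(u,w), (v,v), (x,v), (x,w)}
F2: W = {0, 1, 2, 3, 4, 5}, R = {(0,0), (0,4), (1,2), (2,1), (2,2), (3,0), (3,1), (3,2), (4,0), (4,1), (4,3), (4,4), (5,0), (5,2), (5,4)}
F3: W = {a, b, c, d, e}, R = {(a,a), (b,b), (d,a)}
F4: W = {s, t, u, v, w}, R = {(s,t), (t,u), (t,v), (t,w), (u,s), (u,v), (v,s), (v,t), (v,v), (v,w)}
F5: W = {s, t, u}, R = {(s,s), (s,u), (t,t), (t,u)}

F3

The schema corresponds to convergence: ∀x ∀y ∀z (Rxy ∧ Rxz → ∃w (Ryw ∧ Rzw)).
F1: fails — Ruw and Ruw but w and w have no common successor.
F2: fails — R32 and R30 but 2 and 0 have no common successor.
F3: holds.
F4: fails — Rtv and Rtw but v and w have no common successor.
F5: fails — Rsu and Rsu but u and u have no common successor.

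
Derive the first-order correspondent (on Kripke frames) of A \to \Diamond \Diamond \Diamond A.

\forall x \exists w (x = w \wedge x R^3 w)

This is a Sahlqvist (Geach-type) schema ◇^0□^0A → □^0◇^3A.
Minimal-valuation argument: fix x; take any y with xR^0y and any z with xR^0z. Set V(A) to the set of worlds R-reachable from y in exactly 0 steps. Then □^0A holds at y, so the antecedent holds at x; validity forces ◇^3A at z, giving a w with zR^3w and yR^0w.
First-order correspondent: \forall x \exists w (x = w \wedge x R^3 w).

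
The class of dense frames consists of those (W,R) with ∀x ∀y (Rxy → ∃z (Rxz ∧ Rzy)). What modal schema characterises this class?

This is density; the standard corresponding axiom is C4: □□r → □r.
Suppose □□r→□r is valid. Take Rxy and set V(r)={w : xR²w}. Then □□r at x, so □r at x, so r at y, i.e. ∃z(Rxz∧Rzy).

□□r → □r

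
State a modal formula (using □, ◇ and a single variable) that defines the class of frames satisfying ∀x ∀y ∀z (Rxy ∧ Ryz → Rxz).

The condition is transitivity. The 4 schema □r → □□r defines it.
Suppose □r→□□r is valid. Take Rxy, Ryz and set V(r)={w : Rxw}. Then □r at x, so □□r at x, so □r at y, so r at z, i.e. Rxz.

□r → □□r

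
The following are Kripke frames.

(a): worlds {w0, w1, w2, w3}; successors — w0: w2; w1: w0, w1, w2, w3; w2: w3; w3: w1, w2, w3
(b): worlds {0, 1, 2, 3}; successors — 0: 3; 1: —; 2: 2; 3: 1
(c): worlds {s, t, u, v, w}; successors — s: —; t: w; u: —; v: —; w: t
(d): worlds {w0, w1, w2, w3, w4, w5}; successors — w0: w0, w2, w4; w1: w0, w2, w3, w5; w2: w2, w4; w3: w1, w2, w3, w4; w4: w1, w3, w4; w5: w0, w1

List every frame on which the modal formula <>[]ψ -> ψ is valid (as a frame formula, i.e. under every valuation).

This is the axiom for symmetry; its first-order frame correspondent is forall x forall y (Rxy -> Ryx).
(a): fails — Rw1w2 but not Rw2w1.
(b): fails — R03 but not R30.
(c): satisfies the condition.
(d): fails — Rw1w2 but not Rw2w1.
Valid on: (c).

(c)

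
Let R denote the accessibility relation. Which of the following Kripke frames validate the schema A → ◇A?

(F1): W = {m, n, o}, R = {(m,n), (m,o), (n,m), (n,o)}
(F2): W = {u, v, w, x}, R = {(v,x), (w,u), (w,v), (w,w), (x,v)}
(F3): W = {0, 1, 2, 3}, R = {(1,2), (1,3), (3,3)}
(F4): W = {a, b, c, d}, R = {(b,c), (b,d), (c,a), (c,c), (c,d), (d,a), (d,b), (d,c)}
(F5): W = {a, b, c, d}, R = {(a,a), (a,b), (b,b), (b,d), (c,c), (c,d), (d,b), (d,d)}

The schema corresponds to reflexivity: ∀x Rxx.
(F1): fails — world m does not see itself.
(F2): fails — world u does not see itself.
(F3): fails — world 0 does not see itself.
(F4): fails — world a does not see itself.
(F5): satisfies the condition.

(F5)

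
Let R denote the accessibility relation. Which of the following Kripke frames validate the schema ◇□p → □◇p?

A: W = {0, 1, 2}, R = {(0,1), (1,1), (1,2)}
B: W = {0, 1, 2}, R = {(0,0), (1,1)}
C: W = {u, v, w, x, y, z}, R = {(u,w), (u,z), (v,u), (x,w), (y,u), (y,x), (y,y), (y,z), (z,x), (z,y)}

This is the axiom for convergence; its first-order frame correspondent is ∀x ∀y ∀z (Rxy ∧ Rxz → ∃w (Ryw ∧ Rzw)).
A: fails — R12 and R12 but 2 and 2 have no common successor.
B: ✓.
C: fails — Ruz and Ruw but z and w have no common successor.
Valid on: B.

B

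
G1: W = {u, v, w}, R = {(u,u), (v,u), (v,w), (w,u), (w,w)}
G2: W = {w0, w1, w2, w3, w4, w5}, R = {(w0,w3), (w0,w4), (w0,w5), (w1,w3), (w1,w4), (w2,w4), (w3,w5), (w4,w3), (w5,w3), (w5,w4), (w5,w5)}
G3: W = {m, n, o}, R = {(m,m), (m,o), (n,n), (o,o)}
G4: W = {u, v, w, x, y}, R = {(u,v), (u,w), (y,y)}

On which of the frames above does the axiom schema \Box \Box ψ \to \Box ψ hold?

The schema corresponds to density: \forall x \forall y (Rxy \to \exists z (Rxz \wedge Rzy)).
G1: satisfies the condition.
G2: fails — Rw2w4 but no z with Rw2z and Rzw4.
G3: satisfies the condition.
G4: fails — Ruv but no z with Ruz and Rzv.
Valid on: G1, G3.

G1, G3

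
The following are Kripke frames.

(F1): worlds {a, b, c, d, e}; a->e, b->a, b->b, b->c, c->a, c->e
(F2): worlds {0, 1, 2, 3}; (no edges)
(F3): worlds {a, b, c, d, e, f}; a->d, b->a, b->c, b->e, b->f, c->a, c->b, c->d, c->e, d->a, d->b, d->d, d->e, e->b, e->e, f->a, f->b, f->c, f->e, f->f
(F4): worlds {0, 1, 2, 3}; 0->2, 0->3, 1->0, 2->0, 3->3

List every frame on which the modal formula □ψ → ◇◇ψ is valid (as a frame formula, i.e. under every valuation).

(F3)

Frame correspondent (Sahlqvist): ∀x ∃w (xRw ∧ xR²w) — i.e. a generalized confluence (Geach) condition.
(F1): fails — at a but no w with aRw and aR²w.
(F2): fails — at 0 but no w with 0Rw and 0R²w.
(F3): condition met.
(F4): fails — at 1 but no w with 1Rw and 1R²w.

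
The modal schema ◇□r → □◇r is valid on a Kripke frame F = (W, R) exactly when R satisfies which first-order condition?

convergence: ∀x ∀y ∀z (Rxy ∧ Rxz → ∃w (Ryw ∧ Rzw))

Suppose ◇□r→□◇r is valid. Take Rxy, Rxz and set V(r)={w : Ryw}. Then □r at y so ◇□r at x, so □◇r at x, so ◇r at z, giving w with Rzw and Ryw.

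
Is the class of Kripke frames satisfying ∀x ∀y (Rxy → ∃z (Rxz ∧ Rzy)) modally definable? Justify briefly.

This is a Sahlqvist condition; the C4 axiom □□q → □q defines it.
Suppose □□q→□q is valid. Take Rxy and set V(q)={w : xR²w}. Then □□q at x, so □q at x, so q at y, i.e. ∃z(Rxz∧Rzy).

Yes — defined by □□q → □q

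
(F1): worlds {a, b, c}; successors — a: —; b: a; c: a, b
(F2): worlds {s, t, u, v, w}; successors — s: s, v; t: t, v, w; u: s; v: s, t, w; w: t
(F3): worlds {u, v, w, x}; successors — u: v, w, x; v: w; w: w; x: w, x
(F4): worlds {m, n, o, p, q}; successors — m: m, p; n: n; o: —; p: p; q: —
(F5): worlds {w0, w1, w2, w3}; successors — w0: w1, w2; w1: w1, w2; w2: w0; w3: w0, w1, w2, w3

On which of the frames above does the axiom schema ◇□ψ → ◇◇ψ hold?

(F2), (F3), (F4), (F5)

This is the axiom for a generalized confluence (Geach) condition; its first-order frame correspondent is ∀x ∀y (xRy → ∃w (yRw ∧ xR²w)).
(F1): fails — bRa but no w with aRw and bR²w.
(F2): ✓.
(F3): ✓.
(F4): ✓.
(F5): ✓.
Valid on: (F2), (F3), (F4), (F5).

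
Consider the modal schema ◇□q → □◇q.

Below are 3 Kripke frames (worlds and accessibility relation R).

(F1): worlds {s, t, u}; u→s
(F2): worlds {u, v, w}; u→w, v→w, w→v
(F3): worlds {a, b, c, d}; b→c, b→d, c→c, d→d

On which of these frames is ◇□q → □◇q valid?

(F2)

This is the axiom for convergence; its first-order frame correspondent is ∀x ∀y ∀z (Rxy ∧ Rxz → ∃w (Ryw ∧ Rzw)).
(F1): fails — Rus and Rus but s and s have no common successor.
(F2): ✓.
(F3): fails — Rbc and Rbd but c and d have no common successor.
Valid on: (F2).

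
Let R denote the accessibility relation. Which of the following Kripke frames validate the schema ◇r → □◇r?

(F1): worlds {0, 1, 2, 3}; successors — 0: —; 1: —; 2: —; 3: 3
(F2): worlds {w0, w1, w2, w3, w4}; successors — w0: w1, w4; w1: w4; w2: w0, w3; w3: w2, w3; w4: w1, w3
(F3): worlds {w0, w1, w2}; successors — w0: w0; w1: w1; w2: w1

(F1), (F3)

This is the axiom for the Euclidean property; its first-order frame correspondent is ∀x ∀y ∀z (Rxy ∧ Rxz → Ryz).
(F1): ✓.
(F2): fails — Rw0w4 and Rw0w4 but not Rw4w4.
(F3): ✓.
Valid on: (F1), (F3).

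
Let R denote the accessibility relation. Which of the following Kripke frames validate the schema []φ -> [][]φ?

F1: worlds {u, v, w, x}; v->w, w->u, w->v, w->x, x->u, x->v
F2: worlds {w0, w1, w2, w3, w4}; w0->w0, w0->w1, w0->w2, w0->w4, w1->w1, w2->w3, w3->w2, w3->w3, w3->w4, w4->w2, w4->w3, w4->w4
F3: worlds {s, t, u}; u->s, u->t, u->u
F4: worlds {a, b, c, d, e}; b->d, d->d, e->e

F3, F4

Frame correspondent (Sahlqvist): forall x forall y forall z (Rxy & Ryz -> Rxz) — i.e. transitivity.
F1: fails — Rvw and Rwu but not Rvu.
F2: fails — Rw0w4 and Rw4w3 but not Rw0w3.
F3: satisfies the condition.
F4: satisfies the condition.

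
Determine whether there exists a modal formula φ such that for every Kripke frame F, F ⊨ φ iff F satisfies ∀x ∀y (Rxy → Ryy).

Yes — defined by □(□p → p)

Yes: it is shift-reflexivity, defined by the T□ schema □(□p → p).
Suppose □(□p→p) is valid. Take Rxy and set V(p)={w : Ryw}. Then at y, □p holds; since □(□p→p) at x, □p→p at y, so p at y, i.e. Ryy.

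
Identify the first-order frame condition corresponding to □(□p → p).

shift-reflexivity: ∀x ∀y (Rxy → Ryy)

Suppose □(□p→p) is valid. Take Rxy and set V(p)={w : Ryw}. Then at y, □p holds; since □(□p→p) at x, □p→p at y, so p at y, i.e. Ryy.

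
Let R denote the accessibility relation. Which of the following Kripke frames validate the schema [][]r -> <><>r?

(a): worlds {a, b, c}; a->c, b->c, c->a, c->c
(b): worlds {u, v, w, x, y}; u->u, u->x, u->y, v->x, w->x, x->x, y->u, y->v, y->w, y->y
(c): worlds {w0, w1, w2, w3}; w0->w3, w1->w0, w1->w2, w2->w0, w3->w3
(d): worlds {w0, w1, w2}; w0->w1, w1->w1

Frame correspondent (Sahlqvist): forall x exists w (x R^2 w & x R^2 w) — i.e. a generalized confluence (Geach) condition.
(a): condition met.
(b): condition met.
(c): condition met.
(d): fails — at w2 but no w with w2R²w and w2R²w.

(a), (b), (c)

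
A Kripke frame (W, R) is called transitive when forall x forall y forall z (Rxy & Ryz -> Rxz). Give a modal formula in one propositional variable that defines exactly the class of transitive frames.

□r → □□r

A defining formula is □r → □□r (the 4 axiom).
Suppose □r→□□r is valid. Take Rxy, Ryz and set V(r)={w : Rxw}. Then □r at x, so □□r at x, so □r at y, so r at z, i.e. Rxz.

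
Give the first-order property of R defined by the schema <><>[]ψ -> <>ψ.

This is a Sahlqvist (Geach-type) schema ◇^2□^1ψ → □^0◇^1ψ.
First-order correspondent: forall x forall y (x R^2 y -> exists w (yRw & xRw)).

forall x forall y (x R^2 y -> exists w (yRw & xRw))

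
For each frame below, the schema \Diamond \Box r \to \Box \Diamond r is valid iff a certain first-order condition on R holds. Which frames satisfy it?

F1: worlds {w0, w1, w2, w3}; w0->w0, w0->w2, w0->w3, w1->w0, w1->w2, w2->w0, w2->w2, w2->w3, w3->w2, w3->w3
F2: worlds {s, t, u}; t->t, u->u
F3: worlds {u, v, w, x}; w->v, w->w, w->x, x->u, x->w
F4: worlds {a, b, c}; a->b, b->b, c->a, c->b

This is the axiom for convergence; its first-order frame correspondent is \forall x \forall y \forall z (Rxy \wedge Rxz \to \exists w (Ryw \wedge Rzw)).
F1: holds.
F2: holds.
F3: fails — Rww and Rwv but w and v have no common successor.
F4: holds.

F1, F2, F4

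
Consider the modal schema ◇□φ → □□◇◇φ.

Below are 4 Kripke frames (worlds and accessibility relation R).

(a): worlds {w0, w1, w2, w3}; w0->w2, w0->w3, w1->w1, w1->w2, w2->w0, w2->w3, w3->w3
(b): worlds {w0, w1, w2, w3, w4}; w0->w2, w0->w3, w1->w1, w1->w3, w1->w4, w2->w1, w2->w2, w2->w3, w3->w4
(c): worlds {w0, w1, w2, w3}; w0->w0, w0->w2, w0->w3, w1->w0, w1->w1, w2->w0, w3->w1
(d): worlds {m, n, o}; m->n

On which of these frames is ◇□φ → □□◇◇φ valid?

This is the axiom for a generalized confluence (Geach) condition; its first-order frame correspondent is ∀x ∀y ∀z ((xRy ∧ xR²z) → ∃w (yRw ∧ zR²w)).
(a): fails — w1Rw1, w1R²w0 but no w with w1Rw and w0R²w.
(b): fails — w0Rw2, w0R²w3 but no w with w2Rw and w3R²w.
(c): fails — w0Rw3, w0R²w2 but no w with w3Rw and w2R²w.
(d): condition met.

(d)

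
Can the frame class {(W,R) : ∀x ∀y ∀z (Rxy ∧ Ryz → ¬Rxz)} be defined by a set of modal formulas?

If a class were modally definable it would be closed under surjective bounded morphisms (Goldblatt–Thomason).
The 3-cycle (worlds 0,1,2 with 0→1→2→0) is intransitive. Mapping every world to a single reflexive point • is a surjective bounded morphism; the reflexive point is not intransitive (R••∧R•• but R••).
Hence intransitivity is not modally definable.

No — not modally definable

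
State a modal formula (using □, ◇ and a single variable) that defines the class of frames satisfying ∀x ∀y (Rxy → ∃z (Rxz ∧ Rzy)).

□□p → □p

A defining formula is □□p → □p (the C4 axiom).
Suppose □□p→□p is valid. Take Rxy and set V(p)={w : xR²w}. Then □□p at x, so □p at x, so p at y, i.e. ∃z(Rxz∧Rzy).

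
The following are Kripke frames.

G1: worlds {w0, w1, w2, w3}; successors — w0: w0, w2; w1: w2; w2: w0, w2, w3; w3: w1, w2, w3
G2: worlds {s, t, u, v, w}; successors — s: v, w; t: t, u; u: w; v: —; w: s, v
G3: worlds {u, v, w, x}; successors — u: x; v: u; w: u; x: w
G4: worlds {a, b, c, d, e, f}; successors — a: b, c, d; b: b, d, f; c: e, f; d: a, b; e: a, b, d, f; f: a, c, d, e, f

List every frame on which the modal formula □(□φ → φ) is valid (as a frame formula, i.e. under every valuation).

Frame correspondent (Sahlqvist): ∀x ∀y (Rxy → Ryy) — i.e. shift-reflexivity.
G1: fails — Rw3w1 but not Rw1w1.
G2: fails — Ruw but not Rww.
G3: fails — Rxw but not Rww.
G4: fails — Red but not Rdd.
Valid on no frame.

none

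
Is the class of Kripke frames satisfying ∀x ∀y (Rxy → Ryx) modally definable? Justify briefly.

Yes — defined by p → □◇p

This is a Sahlqvist condition; the B axiom p → □◇p defines it.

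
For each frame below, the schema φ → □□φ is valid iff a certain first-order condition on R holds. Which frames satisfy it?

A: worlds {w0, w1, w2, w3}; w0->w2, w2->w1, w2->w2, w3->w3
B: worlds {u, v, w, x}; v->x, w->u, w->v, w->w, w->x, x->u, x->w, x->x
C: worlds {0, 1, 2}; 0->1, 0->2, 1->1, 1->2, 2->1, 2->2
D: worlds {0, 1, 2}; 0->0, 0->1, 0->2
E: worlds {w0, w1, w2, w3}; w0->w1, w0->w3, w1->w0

Frame correspondent (Sahlqvist): ∀x ∀z (xR²z → ∃w (x = w ∧ z = w)) — i.e. a generalized confluence (Geach) condition.
A: fails — w0R²w1 but w0 ≠ w1.
B: fails — vR²u but v ≠ u.
C: fails — 0R²1 but 0 ≠ 1.
D: fails — 0R²1 but 0 ≠ 1.
E: fails — w1R²w3 but w1 ≠ w3.
Valid on no frame.

none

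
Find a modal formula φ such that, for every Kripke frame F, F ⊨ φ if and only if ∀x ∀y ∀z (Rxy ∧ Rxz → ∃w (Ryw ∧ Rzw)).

◇□q → □◇q

This is convergence; the standard corresponding axiom is .2: ◇□q → □◇q.
Suppose ◇□q→□◇q is valid. Take Rxy, Rxz and set V(q)={w : Ryw}. Then □q at y so ◇□q at x, so □◇q at x, so ◇q at z, giving w with Rzw and Ryw.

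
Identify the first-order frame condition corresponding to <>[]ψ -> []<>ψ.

convergence: forall x forall y forall z (Rxy & Rxz -> exists w (Ryw & Rzw))

This schema is the .2 axiom.
Its frame correspondent is convergence — forall x forall y forall z (Rxy & Rxz -> exists w (Ryw & Rzw)).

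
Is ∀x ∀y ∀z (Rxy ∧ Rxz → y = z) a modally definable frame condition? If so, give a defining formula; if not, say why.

This is a Sahlqvist condition; the CD axiom ◇q → □q defines it.
Suppose ◇q→□q is valid. Take Rxy, Rxz and set V(q)={y}. Then ◇q at x, so □q at x, so q at z, i.e. z=y.

Definable; ◇q → □q defines it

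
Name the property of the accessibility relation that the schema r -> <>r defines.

This is frame-equivalent to □r → r (substitute ¬r for r and contrapose).
Suppose □r→r is valid. At any x set V(r)={w : Rxw}. Then □r holds at x, so r holds at x, i.e. Rxx.
Conversely, on a frame with reflexivity the schema holds at every world under every valuation.
So the correspondent is reflexivity.

Reflexivity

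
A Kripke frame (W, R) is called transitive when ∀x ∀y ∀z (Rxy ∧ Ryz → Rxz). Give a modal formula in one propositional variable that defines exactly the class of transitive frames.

The condition is transitivity. The 4 schema □p → □□p defines it.

□p → □□p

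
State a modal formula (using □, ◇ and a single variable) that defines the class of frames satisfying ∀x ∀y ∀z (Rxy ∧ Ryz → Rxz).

A defining formula is □r → □□r (the 4 axiom).
Suppose □r→□□r is valid. Take Rxy, Ryz and set V(r)={w : Rxw}. Then □r at x, so □□r at x, so □r at y, so r at z, i.e. Rxz.

□r → □□r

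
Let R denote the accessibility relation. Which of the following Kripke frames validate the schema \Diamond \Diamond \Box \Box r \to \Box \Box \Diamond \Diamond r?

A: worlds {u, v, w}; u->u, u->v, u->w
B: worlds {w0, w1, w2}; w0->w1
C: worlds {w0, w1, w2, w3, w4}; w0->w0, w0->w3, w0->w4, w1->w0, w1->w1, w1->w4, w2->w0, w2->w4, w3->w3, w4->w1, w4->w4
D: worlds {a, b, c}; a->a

B, D

The schema corresponds to a generalized confluence (Geach) condition: \forall x \forall y \forall z ((x R^2 y \wedge x R^2 z) \to \exists w (y R^2 w \wedge z R^2 w)).
A: fails — uR²u, uR²v but no t with uR²t and vR²t.
B: condition met.
C: fails — w0R²w3, w0R²w4 but no w with w3R²w and w4R²w.
D: condition met.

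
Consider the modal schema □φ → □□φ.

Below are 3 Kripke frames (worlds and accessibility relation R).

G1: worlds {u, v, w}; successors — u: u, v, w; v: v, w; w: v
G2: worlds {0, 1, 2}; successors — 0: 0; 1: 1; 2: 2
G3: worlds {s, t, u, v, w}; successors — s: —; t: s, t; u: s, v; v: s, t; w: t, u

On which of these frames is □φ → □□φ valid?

Frame correspondent (Sahlqvist): ∀x ∀y ∀z (Rxy ∧ Ryz → Rxz) — i.e. transitivity.
G1: fails — Rwv and Rvw but not Rww.
G2: condition met.
G3: fails — Ruv and Rvt but not Rut.

G2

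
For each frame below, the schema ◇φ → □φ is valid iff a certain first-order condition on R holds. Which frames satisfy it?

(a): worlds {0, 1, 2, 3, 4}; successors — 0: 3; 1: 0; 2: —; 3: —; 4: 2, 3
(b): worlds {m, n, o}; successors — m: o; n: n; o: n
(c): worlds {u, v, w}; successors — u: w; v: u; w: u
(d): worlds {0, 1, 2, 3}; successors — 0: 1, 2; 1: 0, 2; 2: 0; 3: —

The schema corresponds to partial functionality: ∀x ∀y ∀z (Rxy ∧ Rxz → y = z).
(a): fails — 4 sees both 2 and 3.
(b): condition met.
(c): condition met.
(d): fails — 0 sees both 1 and 2.

(b), (c)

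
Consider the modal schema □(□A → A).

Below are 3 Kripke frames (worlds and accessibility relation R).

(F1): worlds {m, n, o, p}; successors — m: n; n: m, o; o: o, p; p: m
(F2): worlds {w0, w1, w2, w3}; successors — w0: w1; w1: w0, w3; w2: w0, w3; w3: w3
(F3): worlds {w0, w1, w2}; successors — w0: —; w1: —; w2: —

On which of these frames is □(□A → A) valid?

(F3)

This is the axiom for shift-reflexivity; its first-order frame correspondent is ∀x ∀y (Rxy → Ryy).
(F1): fails — Rop but not Rpp.
(F2): fails — Rw1w0 but not Rw0w0.
(F3): holds.
Valid on: (F3).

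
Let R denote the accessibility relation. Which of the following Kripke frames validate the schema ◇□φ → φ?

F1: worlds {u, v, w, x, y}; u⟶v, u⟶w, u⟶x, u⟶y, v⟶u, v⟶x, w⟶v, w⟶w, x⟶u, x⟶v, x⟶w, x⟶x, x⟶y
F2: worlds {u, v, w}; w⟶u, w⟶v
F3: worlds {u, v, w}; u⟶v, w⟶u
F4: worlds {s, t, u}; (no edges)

This is the axiom for symmetry; its first-order frame correspondent is ∀x ∀y (Rxy → Ryx).
F1: fails — Rxw but not Rwx.
F2: fails — Rwu but not Ruw.
F3: fails — Ruv but not Rvu.
F4: ✓.
Valid on: F4.

F4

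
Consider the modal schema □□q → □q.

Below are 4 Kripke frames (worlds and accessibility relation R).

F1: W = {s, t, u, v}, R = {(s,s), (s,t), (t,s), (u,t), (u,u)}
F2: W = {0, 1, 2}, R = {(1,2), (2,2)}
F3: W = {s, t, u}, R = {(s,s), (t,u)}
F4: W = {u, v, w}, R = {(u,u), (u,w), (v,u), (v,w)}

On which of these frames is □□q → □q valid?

This is the axiom for density; its first-order frame correspondent is ∀x ∀y (Rxy → ∃z (Rxz ∧ Rzy)).
F1: holds.
F2: holds.
F3: fails — Rtu but no z with Rtz and Rzu.
F4: holds.
Valid on: F1, F2, F4.

F1, F2, F4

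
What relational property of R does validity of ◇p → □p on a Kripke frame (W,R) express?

Suppose ◇p→□p is valid. Take Rxy, Rxz and set V(p)={y}. Then ◇p at x, so □p at x, so p at z, i.e. z=y.

Partial functionality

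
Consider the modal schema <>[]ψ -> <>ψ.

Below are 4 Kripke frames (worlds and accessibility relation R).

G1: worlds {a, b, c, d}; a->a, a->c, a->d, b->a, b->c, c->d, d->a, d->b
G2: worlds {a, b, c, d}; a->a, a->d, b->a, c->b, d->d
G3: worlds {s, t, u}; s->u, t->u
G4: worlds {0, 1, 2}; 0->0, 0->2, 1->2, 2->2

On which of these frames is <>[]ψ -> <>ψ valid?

G4

This is the axiom for a generalized confluence (Geach) condition; its first-order frame correspondent is forall x forall y (xRy -> exists w (yRw & xRw)).
G1: fails — bRc but no w with cRw and bRw.
G2: fails — cRb but no w with bRw and cRw.
G3: fails — sRu but no w with uRw and sRw.
G4: holds.
Valid on: G4.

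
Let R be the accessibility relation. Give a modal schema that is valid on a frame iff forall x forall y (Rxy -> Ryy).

□(□r → r)

This is shift-reflexivity; the standard corresponding axiom is T□: □(□r → r).
Suppose □(□r→r) is valid. Take Rxy and set V(r)={w : Ryw}. Then at y, □r holds; since □(□r→r) at x, □r→r at y, so r at y, i.e. Ryy.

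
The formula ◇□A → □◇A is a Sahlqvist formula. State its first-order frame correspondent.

Convergence

Suppose ◇□A→□◇A is valid. Take Rxy, Rxz and set V(A)={w : Ryw}. Then □A at y so ◇□A at x, so □◇A at x, so ◇A at z, giving w with Rzw and Ryw.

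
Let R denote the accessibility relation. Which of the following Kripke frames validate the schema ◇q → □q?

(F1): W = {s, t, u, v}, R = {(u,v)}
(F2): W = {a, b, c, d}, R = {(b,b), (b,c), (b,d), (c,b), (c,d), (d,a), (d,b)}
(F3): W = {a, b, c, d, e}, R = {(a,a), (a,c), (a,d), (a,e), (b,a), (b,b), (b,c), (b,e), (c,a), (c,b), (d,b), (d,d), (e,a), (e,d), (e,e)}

(F1)

Frame correspondent (Sahlqvist): ∀x ∀y ∀z (Rxy ∧ Rxz → y = z) — i.e. partial functionality.
(F1): holds.
(F2): fails — b sees both b and c.
(F3): fails — a sees both a and c.
Valid on: (F1).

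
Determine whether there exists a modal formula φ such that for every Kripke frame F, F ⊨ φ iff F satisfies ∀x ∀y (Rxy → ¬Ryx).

Any modally definable frame class is closed under surjective bounded morphisms.
The 4-cycle (worlds a,b,c,d with a→b→c→d→a) is asymmetric. Mapping every world to a single reflexive point • is a surjective bounded morphism, and the reflexive point is not asymmetric (R•• but asymmetry requires ¬R••).
Hence asymmetry is not modally definable.

Not definable by any modal formula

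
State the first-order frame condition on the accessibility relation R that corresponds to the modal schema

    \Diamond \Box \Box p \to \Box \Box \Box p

\forall x \forall y \forall z ((xRy \wedge x R^3 z) \to \exists w (y R^2 w \wedge z = w))

This is a Sahlqvist (Geach-type) schema ◇^1□^2p → □^3◇^0p.
Minimal-valuation argument: fix x; take any y with xR^1y and any z with xR^3z. Set V(p) to the set of worlds R-reachable from y in exactly 2 steps. Then □^2p holds at y, so the antecedent holds at x; validity forces ◇^0p at z, giving a w with zR^0w and yR^2w.
First-order correspondent: \forall x \forall y \forall z ((xRy \wedge x R^3 z) \to \exists w (y R^2 w \wedge z = w)).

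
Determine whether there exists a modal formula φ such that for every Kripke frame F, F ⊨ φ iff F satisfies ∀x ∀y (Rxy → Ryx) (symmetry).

This is a Sahlqvist condition; the B axiom p → □◇p defines it.

Yes, by p → □◇p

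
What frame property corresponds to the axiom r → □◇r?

Suppose r→□◇r is valid. Take Rxy and set V(r)={x}. Then r at x, so □◇r at x, so ◇r at y, so some z with Ryz has r; z=x, i.e. Ryx.
Conversely, on a frame with symmetry the schema holds at every world under every valuation.
Frame condition: ∀x ∀y (Rxy → Ryx).

symmetry: ∀x ∀y (Rxy → Ryx)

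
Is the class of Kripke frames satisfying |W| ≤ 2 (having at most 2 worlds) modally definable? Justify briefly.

Not modally definable

If a class were modally definable it would be closed under disjoint unions (Goldblatt–Thomason).
Any modal formula valid on each of 3 disjoint one-world frames is valid on their disjoint union (validity is preserved under disjoint unions). Each one-world frame has |W|=1≤2, but the union has |W|=3.
So no modal formula (or set of formulas) defines exactly the |W|≤2 frames.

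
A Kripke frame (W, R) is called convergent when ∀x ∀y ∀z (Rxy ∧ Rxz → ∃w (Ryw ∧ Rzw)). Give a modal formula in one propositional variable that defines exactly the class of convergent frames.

◇□q → □◇q

This is convergence; the standard corresponding axiom is .2: ◇□q → □◇q.
Suppose ◇□q→□◇q is valid. Take Rxy, Rxz and set V(q)={w : Ryw}. Then □q at y so ◇□q at x, so □◇q at x, so ◇q at z, giving w with Rzw and Ryw.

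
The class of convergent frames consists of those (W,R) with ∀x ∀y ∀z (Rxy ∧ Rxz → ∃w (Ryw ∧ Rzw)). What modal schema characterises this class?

◇□q → □◇q

This is convergence; the standard corresponding axiom is .2: ◇□q → □◇q.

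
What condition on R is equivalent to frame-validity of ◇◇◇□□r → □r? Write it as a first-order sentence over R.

This is a Sahlqvist (Geach-type) schema ◇^3□^2r → □^1◇^0r.
First-order correspondent: ∀x ∀y ∀z ((xR³y ∧ xRz) → ∃w (yR²w ∧ z = w)).

∀x ∀y ∀z ((xR³y ∧ xRz) → ∃w (yR²w ∧ z = w))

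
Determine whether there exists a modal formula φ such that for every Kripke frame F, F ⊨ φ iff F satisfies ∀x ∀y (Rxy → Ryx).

Definable; q → □◇q defines it

Yes: it is symmetry, defined by the B schema q → □◇q.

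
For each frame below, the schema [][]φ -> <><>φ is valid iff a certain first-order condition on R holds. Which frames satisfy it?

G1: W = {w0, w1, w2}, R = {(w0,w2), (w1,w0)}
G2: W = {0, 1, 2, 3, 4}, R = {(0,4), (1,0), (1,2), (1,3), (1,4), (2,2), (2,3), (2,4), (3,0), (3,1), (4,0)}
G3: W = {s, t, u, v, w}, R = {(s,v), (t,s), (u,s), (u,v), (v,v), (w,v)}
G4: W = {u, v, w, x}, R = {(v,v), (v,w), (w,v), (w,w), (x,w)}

G2, G3

This is the axiom for a generalized confluence (Geach) condition; its first-order frame correspondent is forall x exists w (x R^2 w & x R^2 w).
G1: fails — at w0 but no w with w0R²w and w0R²w.
G2: satisfies the condition.
G3: satisfies the condition.
G4: fails — at u but no t with uR²t and uR²t.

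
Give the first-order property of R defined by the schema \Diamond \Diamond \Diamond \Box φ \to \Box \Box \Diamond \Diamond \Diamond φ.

\forall x \forall y \forall z ((x R^3 y \wedge x R^2 z) \to \exists w (yRw \wedge z R^3 w))

This is a Sahlqvist (Geach-type) schema ◇^3□^1φ → □^2◇^3φ.
Minimal-valuation argument: fix x; take any y with xR^3y and any z with xR^2z. Set V(φ) to the set of worlds R-reachable from y in exactly 1 step. Then □^1φ holds at y, so the antecedent holds at x; validity forces ◇^3φ at z, giving a w with zR^3w and yR^1w.
First-order correspondent: \forall x \forall y \forall z ((x R^3 y \wedge x R^2 z) \to \exists w (yRw \wedge z R^3 w)).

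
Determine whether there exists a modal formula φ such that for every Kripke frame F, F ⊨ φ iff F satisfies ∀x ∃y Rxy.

Yes — defined by □q → ◇q

Yes: it is seriality, defined by the D schema □q → ◇q.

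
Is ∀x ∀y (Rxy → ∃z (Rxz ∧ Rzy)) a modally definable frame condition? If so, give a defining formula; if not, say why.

Definable; □□q → □q defines it

The condition is density. A defining modal formula is □□q → □q.
Suppose □□q→□q is valid. Take Rxy and set V(q)={w : xR²w}. Then □□q at x, so □q at x, so q at y, i.e. ∃z(Rxz∧Rzy).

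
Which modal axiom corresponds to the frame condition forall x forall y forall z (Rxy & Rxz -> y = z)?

◇s → □s

This is partial functionality; the standard corresponding axiom is CD: ◇s → □s.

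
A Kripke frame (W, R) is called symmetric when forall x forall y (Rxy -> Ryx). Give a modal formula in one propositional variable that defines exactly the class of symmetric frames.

A defining formula is q → □◇q (the B axiom).
Suppose q→□◇q is valid. Take Rxy and set V(q)={x}. Then q at x, so □◇q at x, so ◇q at y, so some z with Ryz has q; z=x, i.e. Ryx.

q → □◇q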